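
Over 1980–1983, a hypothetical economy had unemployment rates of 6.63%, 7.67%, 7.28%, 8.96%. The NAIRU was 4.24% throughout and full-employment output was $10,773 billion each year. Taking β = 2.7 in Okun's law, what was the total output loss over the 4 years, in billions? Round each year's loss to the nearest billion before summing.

Year 1980: gap = -2.7 × (6.63 - 4.24) = -6.453%, loss ≈ 10773 × 6.453/100 ≈ 695.
Year 1981: gap = -2.7 × (7.67 - 4.24) = -9.261%, loss ≈ 10773 × 9.261/100 ≈ 998.
Year 1982: gap = -2.7 × (7.28 - 4.24) = -8.208%, loss ≈ 10773 × 8.208/100 ≈ 884.
Year 1983: gap = -2.7 × (8.96 - 4.24) = -12.744%, loss ≈ 10773 × 12.744/100 ≈ 1373.
Total lost output = 695 + 998 + 884 + 1373 = 3950 billion.

$3,950 billion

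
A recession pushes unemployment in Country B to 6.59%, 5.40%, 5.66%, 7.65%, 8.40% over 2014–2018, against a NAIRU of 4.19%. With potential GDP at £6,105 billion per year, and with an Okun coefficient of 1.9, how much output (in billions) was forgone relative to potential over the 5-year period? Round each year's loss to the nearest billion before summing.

Year 2014: gap = -1.9 × (6.59 - 4.19) = -4.56%, loss ≈ 6105 × 4.56/100 ≈ 278.
Year 2015: gap = -1.9 × (5.4 - 4.19) = -2.299%, loss ≈ 6105 × 2.299/100 ≈ 140.
Year 2016: gap = -1.9 × (5.66 - 4.19) = -2.793%, loss ≈ 6105 × 2.793/100 ≈ 171.
Year 2017: gap = -1.9 × (7.65 - 4.19) = -6.574%, loss ≈ 6105 × 6.574/100 ≈ 401.
Year 2018: gap = -1.9 × (8.4 - 4.19) = -7.999%, loss ≈ 6105 × 7.999/100 ≈ 488.
Total lost output = 278 + 140 + 171 + 401 + 488 = 1478 billion.

£1,478 billion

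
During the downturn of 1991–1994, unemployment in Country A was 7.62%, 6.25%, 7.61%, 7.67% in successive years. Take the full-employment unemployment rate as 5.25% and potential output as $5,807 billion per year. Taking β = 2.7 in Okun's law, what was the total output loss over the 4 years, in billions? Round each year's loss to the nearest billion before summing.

$1,278 billion

Year 1991: gap = -2.7 × (7.62 - 5.25) = -6.399%, loss ≈ 5807 × 6.399/100 ≈ 372.
Year 1992: gap = -2.7 × (6.25 - 5.25) = -2.7%, loss ≈ 5807 × 2.7/100 ≈ 157.
Year 1993: gap = -2.7 × (7.61 - 5.25) = -6.372%, loss ≈ 5807 × 6.372/100 ≈ 370.
Year 1994: gap = -2.7 × (7.67 - 5.25) = -6.534%, loss ≈ 5807 × 6.534/100 ≈ 379.
Total lost output = 372 + 157 + 370 + 379 = 1278 billion.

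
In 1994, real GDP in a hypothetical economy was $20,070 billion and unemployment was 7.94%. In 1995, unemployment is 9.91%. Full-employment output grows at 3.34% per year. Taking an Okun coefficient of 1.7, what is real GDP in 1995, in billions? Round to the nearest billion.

$20,068 billion

Δu = 9.91 - 7.94 = 1.97 points.
Okun's law (growth form): g_Y = g_Y* - β × Δu = 3.34 - 1.7 × (1.97) = 3.34 - 3.349 = -0.009%.
Real GDP in the next year = 20070 × (1 - 0.009/100) = 20070 × 0.99991 ≈ 20068 billion.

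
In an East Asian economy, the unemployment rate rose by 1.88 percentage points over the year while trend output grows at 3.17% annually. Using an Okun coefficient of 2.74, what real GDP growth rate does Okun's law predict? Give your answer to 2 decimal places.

Growth-rate Okun's law: g_Y = g_Y* - β × Δu.
g_Y = 3.17 - 2.74 × (1.88) = 3.17 - 5.1512 = -1.9812%, i.e. -1.98% to 2 d.p.

-1.98%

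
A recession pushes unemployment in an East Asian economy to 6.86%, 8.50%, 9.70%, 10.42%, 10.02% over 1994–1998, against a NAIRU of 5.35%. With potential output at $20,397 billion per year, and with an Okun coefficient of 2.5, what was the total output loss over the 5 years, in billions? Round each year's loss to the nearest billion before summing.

$9,560 billion

Year 1994: gap = -2.5 × (6.86 - 5.35) = -3.775%, loss ≈ 20397 × 3.775/100 ≈ 770.
Year 1995: gap = -2.5 × (8.5 - 5.35) = -7.875%, loss ≈ 20397 × 7.875/100 ≈ 1606.
Year 1996: gap = -2.5 × (9.7 - 5.35) = -10.875%, loss ≈ 20397 × 10.875/100 ≈ 2218.
Year 1997: gap = -2.5 × (10.42 - 5.35) = -12.675%, loss ≈ 20397 × 12.675/100 ≈ 2585.
Year 1998: gap = -2.5 × (10.02 - 5.35) = -11.675%, loss ≈ 20397 × 11.675/100 ≈ 2381.
Total lost output = 770 + 1606 + 2218 + 2585 + 2381 = 9560 billion.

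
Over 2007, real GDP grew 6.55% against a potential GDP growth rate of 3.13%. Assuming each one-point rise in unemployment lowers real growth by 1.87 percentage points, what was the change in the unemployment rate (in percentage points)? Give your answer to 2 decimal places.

-1.83 percentage points

Growth-rate Okun's law: g_Y = g_Y* - β × Δu, so Δu = (g_Y* - g_Y)/β.
Δu = (3.13 - 6.55)/1.87 = -3.42/1.87 = -1.83 percentage points.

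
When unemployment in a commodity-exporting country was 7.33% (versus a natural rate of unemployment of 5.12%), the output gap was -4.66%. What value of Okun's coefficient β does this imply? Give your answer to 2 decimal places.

Okun's law: output gap = -β × (u - u*).
-4.66 = -β × (7.33 - 5.12) = -β × 2.21, so β = 4.66/2.21 = 2.11.

β ≈ 2.11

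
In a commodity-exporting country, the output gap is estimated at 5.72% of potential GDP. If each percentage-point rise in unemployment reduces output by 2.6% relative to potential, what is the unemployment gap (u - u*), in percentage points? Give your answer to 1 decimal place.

Okun's law: output gap = -β × (u - u*), so u - u* = -(output gap)/β.
u - u* = -(5.72)/2.6 = -2.2 percentage points.

-2.2 percentage points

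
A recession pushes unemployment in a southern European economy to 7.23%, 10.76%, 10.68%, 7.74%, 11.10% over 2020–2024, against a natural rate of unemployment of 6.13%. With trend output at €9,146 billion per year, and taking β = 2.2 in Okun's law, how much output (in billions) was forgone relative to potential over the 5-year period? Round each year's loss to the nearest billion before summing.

Year 2020: gap = -2.2 × (7.23 - 6.13) = -2.42%, loss ≈ 9146 × 2.42/100 ≈ 221.
Year 2021: gap = -2.2 × (10.76 - 6.13) = -10.186%, loss ≈ 9146 × 10.186/100 ≈ 932.
Year 2022: gap = -2.2 × (10.68 - 6.13) = -10.01%, loss ≈ 9146 × 10.01/100 ≈ 916.
Year 2023: gap = -2.2 × (7.74 - 6.13) = -3.542%, loss ≈ 9146 × 3.542/100 ≈ 324.
Year 2024: gap = -2.2 × (11.1 - 6.13) = -10.934%, loss ≈ 9146 × 10.934/100 ≈ 1000.
Total lost output = 221 + 932 + 916 + 324 + 1000 = 3393 billion.

€3,393 billion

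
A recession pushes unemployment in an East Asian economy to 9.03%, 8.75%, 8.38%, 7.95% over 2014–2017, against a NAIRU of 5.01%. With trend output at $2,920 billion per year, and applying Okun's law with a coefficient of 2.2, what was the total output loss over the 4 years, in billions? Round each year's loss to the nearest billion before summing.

Year 2014: gap = -2.2 × (9.03 - 5.01) = -8.844%, loss ≈ 2920 × 8.844/100 ≈ 258.
Year 2015: gap = -2.2 × (8.75 - 5.01) = -8.228%, loss ≈ 2920 × 8.228/100 ≈ 240.
Year 2016: gap = -2.2 × (8.38 - 5.01) = -7.414%, loss ≈ 2920 × 7.414/100 ≈ 216.
Year 2017: gap = -2.2 × (7.95 - 5.01) = -6.468%, loss ≈ 2920 × 6.468/100 ≈ 189.
Total lost output = 258 + 240 + 216 + 189 = 903 billion.

$903 billion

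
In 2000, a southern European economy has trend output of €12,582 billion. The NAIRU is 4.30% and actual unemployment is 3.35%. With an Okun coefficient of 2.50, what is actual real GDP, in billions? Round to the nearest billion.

€12,881 billion

Unemployment gap = 3.35 - 4.3 = -0.95 points, so the output gap is -2.5 × (-0.95) = 2.375%.
Actual GDP = 12582 × (1 + 2.375/100) = 12582 × 1.02375 ≈ 12881 billion.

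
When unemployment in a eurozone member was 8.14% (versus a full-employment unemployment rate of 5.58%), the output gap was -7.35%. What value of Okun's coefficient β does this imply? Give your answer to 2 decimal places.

Okun's law: output gap = -β × (u - u*).
-7.35 = -β × (8.14 - 5.58) = -β × 2.56, so β = 7.35/2.56 = 2.87.

β ≈ 2.87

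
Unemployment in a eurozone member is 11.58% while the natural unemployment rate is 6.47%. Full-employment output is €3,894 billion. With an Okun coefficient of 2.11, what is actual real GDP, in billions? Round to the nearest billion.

€3,474 billion

Unemployment gap = 11.58 - 6.47 = 5.11 points, so the output gap is -2.11 × 5.11 = -10.7821%.
Actual GDP = 3894 × (1 - 10.7821/100) = 3894 × 0.892179 ≈ 3474 billion.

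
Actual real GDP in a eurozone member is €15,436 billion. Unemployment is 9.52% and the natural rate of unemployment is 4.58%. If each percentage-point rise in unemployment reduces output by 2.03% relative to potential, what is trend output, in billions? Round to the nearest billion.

€17,156 billion

Unemployment gap = 9.52 - 4.58 = 4.94 points, so output gap = -2.03 × 4.94 = -10.0282%.
Since Y = Y* × (1 + gap/100), Y* = 15436/0.899718 ≈ 17156 billion.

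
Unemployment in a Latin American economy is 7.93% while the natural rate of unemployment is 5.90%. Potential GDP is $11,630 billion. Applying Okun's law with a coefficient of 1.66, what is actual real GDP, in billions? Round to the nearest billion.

$11,238 billion

Unemployment gap = 7.93 - 5.9 = 2.03 points, so the output gap is -1.66 × 2.03 = -3.3698%.
Actual GDP = 11630 × (1 - 3.3698/100) = 11630 × 0.966302 ≈ 11238 billion.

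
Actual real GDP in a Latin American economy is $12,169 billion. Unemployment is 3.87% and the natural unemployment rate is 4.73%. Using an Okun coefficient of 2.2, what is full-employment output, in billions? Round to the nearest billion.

$11,943 billion

Unemployment gap = 3.87 - 4.73 = -0.86 points, so output gap = -2.2 × (-0.86) = 1.892%.
Since Y = Y* × (1 + gap/100), Y* = 12169/1.01892 ≈ 11943 billion.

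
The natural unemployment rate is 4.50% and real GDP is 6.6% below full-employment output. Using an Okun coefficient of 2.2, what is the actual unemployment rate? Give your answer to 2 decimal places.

7.50%

From Okun's law, u - u* = -(output gap)/β = -(-6.6)/2.2 = 3 points.
So u = 4.5 + 3 = 7.50%.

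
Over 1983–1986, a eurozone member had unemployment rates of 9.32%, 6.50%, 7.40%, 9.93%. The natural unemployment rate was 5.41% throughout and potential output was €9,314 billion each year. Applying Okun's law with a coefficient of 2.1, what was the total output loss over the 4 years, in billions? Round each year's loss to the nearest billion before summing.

€2,251 billion

Year 1983: gap = -2.1 × (9.32 - 5.41) = -8.211%, loss ≈ 9314 × 8.211/100 ≈ 765.
Year 1984: gap = -2.1 × (6.5 - 5.41) = -2.289%, loss ≈ 9314 × 2.289/100 ≈ 213.
Year 1985: gap = -2.1 × (7.4 - 5.41) = -4.179%, loss ≈ 9314 × 4.179/100 ≈ 389.
Year 1986: gap = -2.1 × (9.93 - 5.41) = -9.492%, loss ≈ 9314 × 9.492/100 ≈ 884.
Total lost output = 765 + 213 + 389 + 884 = 2251 billion.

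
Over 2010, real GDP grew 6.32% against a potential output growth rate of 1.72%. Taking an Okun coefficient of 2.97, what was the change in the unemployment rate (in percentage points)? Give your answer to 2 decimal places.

Growth-rate Okun's law: g_Y = g_Y* - β × Δu, so Δu = (g_Y* - g_Y)/β.
Δu = (1.72 - 6.32)/2.97 = -4.6/2.97 = -1.55 percentage points.

-1.55 percentage points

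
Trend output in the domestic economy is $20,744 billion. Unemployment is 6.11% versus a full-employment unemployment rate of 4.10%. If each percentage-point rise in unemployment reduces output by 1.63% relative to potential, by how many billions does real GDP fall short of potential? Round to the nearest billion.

$680 billion

Output gap = -1.63 × (6.11 - 4.1) = -1.63 × 2.01 = -3.2763%.
Actual GDP ≈ 20744 × 0.967237 ≈ 20064 billion, so the shortfall is 20744 - 20064 = 680 billion.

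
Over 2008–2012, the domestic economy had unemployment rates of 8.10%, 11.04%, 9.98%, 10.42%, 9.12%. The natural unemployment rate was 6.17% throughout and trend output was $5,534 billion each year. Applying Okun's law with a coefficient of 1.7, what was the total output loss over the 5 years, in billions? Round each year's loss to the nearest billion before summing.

$1,676 billion

Year 2008: gap = -1.7 × (8.1 - 6.17) = -3.281%, loss ≈ 5534 × 3.281/100 ≈ 182.
Year 2009: gap = -1.7 × (11.04 - 6.17) = -8.279%, loss ≈ 5534 × 8.279/100 ≈ 458.
Year 2010: gap = -1.7 × (9.98 - 6.17) = -6.477%, loss ≈ 5534 × 6.477/100 ≈ 358.
Year 2011: gap = -1.7 × (10.42 - 6.17) = -7.225%, loss ≈ 5534 × 7.225/100 ≈ 400.
Year 2012: gap = -1.7 × (9.12 - 6.17) = -5.015%, loss ≈ 5534 × 5.015/100 ≈ 278.
Total lost output = 182 + 458 + 358 + 400 + 278 = 1676 billion.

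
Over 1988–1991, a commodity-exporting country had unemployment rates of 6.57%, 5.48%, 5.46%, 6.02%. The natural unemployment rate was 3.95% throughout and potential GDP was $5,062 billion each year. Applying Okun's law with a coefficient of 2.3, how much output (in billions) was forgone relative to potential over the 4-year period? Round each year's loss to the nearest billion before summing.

Year 1988: gap = -2.3 × (6.57 - 3.95) = -6.026%, loss ≈ 5062 × 6.026/100 ≈ 305.
Year 1989: gap = -2.3 × (5.48 - 3.95) = -3.519%, loss ≈ 5062 × 3.519/100 ≈ 178.
Year 1990: gap = -2.3 × (5.46 - 3.95) = -3.473%, loss ≈ 5062 × 3.473/100 ≈ 176.
Year 1991: gap = -2.3 × (6.02 - 3.95) = -4.761%, loss ≈ 5062 × 4.761/100 ≈ 241.
Total lost output = 305 + 178 + 176 + 241 = 900 billion.

$900 billion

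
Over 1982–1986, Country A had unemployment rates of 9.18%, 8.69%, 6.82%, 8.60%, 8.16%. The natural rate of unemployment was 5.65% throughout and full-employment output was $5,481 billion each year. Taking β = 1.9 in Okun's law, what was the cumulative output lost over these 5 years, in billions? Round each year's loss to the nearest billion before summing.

Year 1982: gap = -1.9 × (9.18 - 5.65) = -6.707%, loss ≈ 5481 × 6.707/100 ≈ 368.
Year 1983: gap = -1.9 × (8.69 - 5.65) = -5.776%, loss ≈ 5481 × 5.776/100 ≈ 317.
Year 1984: gap = -1.9 × (6.82 - 5.65) = -2.223%, loss ≈ 5481 × 2.223/100 ≈ 122.
Year 1985: gap = -1.9 × (8.6 - 5.65) = -5.605%, loss ≈ 5481 × 5.605/100 ≈ 307.
Year 1986: gap = -1.9 × (8.16 - 5.65) = -4.769%, loss ≈ 5481 × 4.769/100 ≈ 261.
Total lost output = 368 + 317 + 122 + 307 + 261 = 1375 billion.

$1,375 billion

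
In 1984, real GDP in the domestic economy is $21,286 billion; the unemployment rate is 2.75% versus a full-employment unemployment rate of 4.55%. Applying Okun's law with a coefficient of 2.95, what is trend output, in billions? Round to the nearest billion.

Unemployment gap = 2.75 - 4.55 = -1.8 points, so output gap = -2.95 × (-1.8) = 5.31%.
Since Y = Y* × (1 + gap/100), Y* = 21286/1.0531 ≈ 20213 billion.

$20,213 billion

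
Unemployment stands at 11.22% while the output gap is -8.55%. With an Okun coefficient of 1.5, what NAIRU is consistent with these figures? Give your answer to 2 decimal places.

5.52%

From Okun's law, u - u* = -(output gap)/β = -(-8.55)/1.5 = 5.7 points.
So u* = 11.22 - 5.7 = 5.52%.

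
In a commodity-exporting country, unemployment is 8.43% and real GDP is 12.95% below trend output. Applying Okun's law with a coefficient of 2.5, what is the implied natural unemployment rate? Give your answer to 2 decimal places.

3.25%

From Okun's law, u - u* = -(output gap)/β = -(-12.95)/2.5 = 5.18 points.
So u* = 8.43 - 5.18 = 3.25%.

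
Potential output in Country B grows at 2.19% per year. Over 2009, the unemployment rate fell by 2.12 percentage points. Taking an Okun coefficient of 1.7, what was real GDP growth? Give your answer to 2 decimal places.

Growth-rate Okun's law: g_Y = g_Y* - β × Δu.
g_Y = 2.19 - 1.7 × (-2.12) = 2.19 + 3.604 = 5.794%, i.e. 5.79% to 2 d.p.

5.79%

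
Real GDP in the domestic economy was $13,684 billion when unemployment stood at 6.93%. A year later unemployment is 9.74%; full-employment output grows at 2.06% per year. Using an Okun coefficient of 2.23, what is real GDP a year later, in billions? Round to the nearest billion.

$13,108 billion

Δu = 9.74 - 6.93 = 2.81 points.
Okun's law (growth form): g_Y = g_Y* - β × Δu = 2.06 - 2.23 × (2.81) = 2.06 - 6.2663 = -4.2063%.
Real GDP in the next year = 13684 × (1 - 4.2063/100) = 13684 × 0.957937 ≈ 13108 billion.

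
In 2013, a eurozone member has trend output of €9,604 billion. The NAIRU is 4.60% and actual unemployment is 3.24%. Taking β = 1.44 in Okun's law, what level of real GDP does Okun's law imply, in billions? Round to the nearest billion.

Unemployment gap = 3.24 - 4.6 = -1.36 points, so the output gap is -1.44 × (-1.36) = 1.9584%.
Actual GDP = 9604 × (1 + 1.9584/100) = 9604 × 1.019584 ≈ 9792 billion.

€9,792 billion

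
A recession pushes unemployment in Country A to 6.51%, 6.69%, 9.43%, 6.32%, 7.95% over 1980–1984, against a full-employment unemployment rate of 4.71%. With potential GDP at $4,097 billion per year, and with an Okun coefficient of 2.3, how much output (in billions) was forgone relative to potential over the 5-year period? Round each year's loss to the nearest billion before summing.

$1,259 billion

Year 1980: gap = -2.3 × (6.51 - 4.71) = -4.14%, loss ≈ 4097 × 4.14/100 ≈ 170.
Year 1981: gap = -2.3 × (6.69 - 4.71) = -4.554%, loss ≈ 4097 × 4.554/100 ≈ 187.
Year 1982: gap = -2.3 × (9.43 - 4.71) = -10.856%, loss ≈ 4097 × 10.856/100 ≈ 445.
Year 1983: gap = -2.3 × (6.32 - 4.71) = -3.703%, loss ≈ 4097 × 3.703/100 ≈ 152.
Year 1984: gap = -2.3 × (7.95 - 4.71) = -7.452%, loss ≈ 4097 × 7.452/100 ≈ 305.
Total lost output = 170 + 187 + 445 + 152 + 305 = 1259 billion.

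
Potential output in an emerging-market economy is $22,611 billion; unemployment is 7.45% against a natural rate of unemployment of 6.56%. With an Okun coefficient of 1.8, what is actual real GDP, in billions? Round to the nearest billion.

$22,249 billion

Unemployment gap = 7.45 - 6.56 = 0.89 points, so the output gap is -1.8 × 0.89 = -1.602%.
Actual GDP = 22611 × (1 - 1.602/100) = 22611 × 0.98398 ≈ 22249 billion.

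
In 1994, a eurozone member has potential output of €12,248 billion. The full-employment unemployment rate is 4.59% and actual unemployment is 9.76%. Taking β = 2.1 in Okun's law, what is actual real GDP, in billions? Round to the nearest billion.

Unemployment gap = 9.76 - 4.59 = 5.17 points, so the output gap is -2.1 × 5.17 = -10.857%.
Actual GDP = 12248 × (1 - 10.857/100) = 12248 × 0.89143 ≈ 10918 billion.

€10,918 billion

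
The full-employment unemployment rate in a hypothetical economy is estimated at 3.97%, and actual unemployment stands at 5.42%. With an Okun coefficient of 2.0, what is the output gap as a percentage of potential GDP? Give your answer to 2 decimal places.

The unemployment gap is 5.42 - 3.97 = 1.45 percentage points.
Okun's law gives an output gap of -2 × 1.45 = -2.9%, i.e. 2.90% below potential.

-2.90%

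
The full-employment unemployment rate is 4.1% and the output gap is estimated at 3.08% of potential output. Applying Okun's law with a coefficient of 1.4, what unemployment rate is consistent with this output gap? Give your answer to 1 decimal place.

1.9%

From Okun's law, u - u* = -(output gap)/β = -(3.08)/1.4 = -2.2 points.
So u = 4.1 - 2.2 = 1.9%.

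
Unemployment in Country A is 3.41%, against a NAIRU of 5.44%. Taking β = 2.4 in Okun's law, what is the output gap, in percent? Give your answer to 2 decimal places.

4.87%

The unemployment gap is 3.41 - 5.44 = -2.03 percentage points.
Okun's law gives an output gap of -2.4 × (-2.03) = 4.872%, i.e. 4.87% above potential.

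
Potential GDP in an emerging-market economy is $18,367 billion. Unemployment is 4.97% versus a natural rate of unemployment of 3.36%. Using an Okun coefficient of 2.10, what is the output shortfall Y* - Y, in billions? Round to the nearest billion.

$621 billion

Output gap = -2.10 × (4.97 - 3.36) = -2.1 × 1.61 = -3.381%.
Actual GDP ≈ 18367 × 0.96619 ≈ 17746 billion, so the shortfall is 18367 - 17746 = 621 billion.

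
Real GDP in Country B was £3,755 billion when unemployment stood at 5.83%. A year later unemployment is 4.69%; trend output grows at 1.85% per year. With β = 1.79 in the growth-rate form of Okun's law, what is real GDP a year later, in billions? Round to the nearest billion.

£3,901 billion

Δu = 4.69 - 5.83 = -1.14 points.
Okun's law (growth form): g_Y = g_Y* - β × Δu = 1.85 - 1.79 × (-1.14) = 1.85 + 2.0406 = 3.8906%.
Real GDP in the next year = 3755 × (1 + 3.8906/100) = 3755 × 1.038906 ≈ 3901 billion.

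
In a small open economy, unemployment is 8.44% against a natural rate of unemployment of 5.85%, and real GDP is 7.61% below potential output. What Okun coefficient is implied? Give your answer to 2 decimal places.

Okun's law: output gap = -β × (u - u*).
-7.61 = -β × (8.44 - 5.85) = -β × 2.59, so β = 7.61/2.59 = 2.94.

β ≈ 2.94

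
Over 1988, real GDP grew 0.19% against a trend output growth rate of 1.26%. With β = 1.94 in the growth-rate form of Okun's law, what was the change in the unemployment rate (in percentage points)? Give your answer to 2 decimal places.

0.55 percentage points

Growth-rate Okun's law: g_Y = g_Y* - β × Δu, so Δu = (g_Y* - g_Y)/β.
Δu = (1.26 - 0.19)/1.94 = 1.07/1.94 = 0.55 percentage points.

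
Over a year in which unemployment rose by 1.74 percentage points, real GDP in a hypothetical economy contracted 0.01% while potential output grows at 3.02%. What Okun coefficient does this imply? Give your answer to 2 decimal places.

Growth form: g_Y = g_Y* - β × Δu, so β = (g_Y* - g_Y)/Δu.
β = (3.02 + 0.01)/1.74 = 3.03/1.74 = 1.74.

β ≈ 1.74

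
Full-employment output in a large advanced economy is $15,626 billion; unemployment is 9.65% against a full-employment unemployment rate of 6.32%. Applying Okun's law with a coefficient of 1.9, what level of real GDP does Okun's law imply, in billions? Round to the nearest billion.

$14,637 billion

Unemployment gap = 9.65 - 6.32 = 3.33 points, so the output gap is -1.9 × 3.33 = -6.327%.
Actual GDP = 15626 × (1 - 6.327/100) = 15626 × 0.93673 ≈ 14637 billion.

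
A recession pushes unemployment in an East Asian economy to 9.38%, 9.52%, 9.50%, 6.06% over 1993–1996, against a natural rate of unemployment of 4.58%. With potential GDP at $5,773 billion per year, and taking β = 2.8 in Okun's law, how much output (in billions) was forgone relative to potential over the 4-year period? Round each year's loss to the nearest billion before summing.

$2,609 billion

Year 1993: gap = -2.8 × (9.38 - 4.58) = -13.44%, loss ≈ 5773 × 13.44/100 ≈ 776.
Year 1994: gap = -2.8 × (9.52 - 4.58) = -13.832%, loss ≈ 5773 × 13.832/100 ≈ 799.
Year 1995: gap = -2.8 × (9.5 - 4.58) = -13.776%, loss ≈ 5773 × 13.776/100 ≈ 795.
Year 1996: gap = -2.8 × (6.06 - 4.58) = -4.144%, loss ≈ 5773 × 4.144/100 ≈ 239.
Total lost output = 776 + 799 + 795 + 239 = 2609 billion.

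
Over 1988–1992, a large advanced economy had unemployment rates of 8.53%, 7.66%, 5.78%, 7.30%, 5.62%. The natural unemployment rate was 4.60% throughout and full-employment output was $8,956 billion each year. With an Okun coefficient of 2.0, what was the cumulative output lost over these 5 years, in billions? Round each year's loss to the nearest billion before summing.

$2,130 billion

Year 1988: gap = -2.0 × (8.53 - 4.6) = -7.86%, loss ≈ 8956 × 7.86/100 ≈ 704.
Year 1989: gap = -2.0 × (7.66 - 4.6) = -6.12%, loss ≈ 8956 × 6.12/100 ≈ 548.
Year 1990: gap = -2.0 × (5.78 - 4.6) = -2.36%, loss ≈ 8956 × 2.36/100 ≈ 211.
Year 1991: gap = -2.0 × (7.3 - 4.6) = -5.4%, loss ≈ 8956 × 5.4/100 ≈ 484.
Year 1992: gap = -2.0 × (5.62 - 4.6) = -2.04%, loss ≈ 8956 × 2.04/100 ≈ 183.
Total lost output = 704 + 548 + 211 + 484 + 183 = 2130 billion.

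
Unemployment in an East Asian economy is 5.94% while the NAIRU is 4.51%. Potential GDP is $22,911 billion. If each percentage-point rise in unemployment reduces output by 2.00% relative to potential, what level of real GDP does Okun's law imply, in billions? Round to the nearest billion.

$22,256 billion

Unemployment gap = 5.94 - 4.51 = 1.43 points, so the output gap is -2 × 1.43 = -2.86%.
Actual GDP = 22911 × (1 - 2.86/100) = 22911 × 0.9714 ≈ 22256 billion.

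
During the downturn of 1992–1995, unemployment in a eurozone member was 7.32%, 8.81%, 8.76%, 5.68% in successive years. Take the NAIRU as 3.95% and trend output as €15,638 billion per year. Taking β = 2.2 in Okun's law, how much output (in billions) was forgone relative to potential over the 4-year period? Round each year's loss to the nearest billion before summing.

€5,081 billion

Year 1992: gap = -2.2 × (7.32 - 3.95) = -7.414%, loss ≈ 15638 × 7.414/100 ≈ 1159.
Year 1993: gap = -2.2 × (8.81 - 3.95) = -10.692%, loss ≈ 15638 × 10.692/100 ≈ 1672.
Year 1994: gap = -2.2 × (8.76 - 3.95) = -10.582%, loss ≈ 15638 × 10.582/100 ≈ 1655.
Year 1995: gap = -2.2 × (5.68 - 3.95) = -3.806%, loss ≈ 15638 × 3.806/100 ≈ 595.
Total lost output = 1159 + 1672 + 1655 + 595 = 5081 billion.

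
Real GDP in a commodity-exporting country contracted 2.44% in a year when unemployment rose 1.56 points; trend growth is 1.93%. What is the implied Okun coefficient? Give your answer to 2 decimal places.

β ≈ 2.80

Growth form: g_Y = g_Y* - β × Δu, so β = (g_Y* - g_Y)/Δu.
β = (1.93 + 2.44)/1.56 = 4.37/1.56 = 2.80.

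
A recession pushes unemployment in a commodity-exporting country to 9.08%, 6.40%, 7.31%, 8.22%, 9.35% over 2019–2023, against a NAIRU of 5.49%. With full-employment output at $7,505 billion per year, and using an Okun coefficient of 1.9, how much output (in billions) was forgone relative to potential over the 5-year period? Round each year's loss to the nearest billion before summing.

Year 2019: gap = -1.9 × (9.08 - 5.49) = -6.821%, loss ≈ 7505 × 6.821/100 ≈ 512.
Year 2020: gap = -1.9 × (6.4 - 5.49) = -1.729%, loss ≈ 7505 × 1.729/100 ≈ 130.
Year 2021: gap = -1.9 × (7.31 - 5.49) = -3.458%, loss ≈ 7505 × 3.458/100 ≈ 260.
Year 2022: gap = -1.9 × (8.22 - 5.49) = -5.187%, loss ≈ 7505 × 5.187/100 ≈ 389.
Year 2023: gap = -1.9 × (9.35 - 5.49) = -7.334%, loss ≈ 7505 × 7.334/100 ≈ 550.
Total lost output = 512 + 130 + 260 + 389 + 550 = 1841 billion.

$1,841 billion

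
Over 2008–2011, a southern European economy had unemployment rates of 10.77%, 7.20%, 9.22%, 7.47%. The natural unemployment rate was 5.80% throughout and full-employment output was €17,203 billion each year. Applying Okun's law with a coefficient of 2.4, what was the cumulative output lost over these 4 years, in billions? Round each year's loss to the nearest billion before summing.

€4,731 billion

Year 2008: gap = -2.4 × (10.77 - 5.8) = -11.928%, loss ≈ 17203 × 11.928/100 ≈ 2052.
Year 2009: gap = -2.4 × (7.2 - 5.8) = -3.36%, loss ≈ 17203 × 3.36/100 ≈ 578.
Year 2010: gap = -2.4 × (9.22 - 5.8) = -8.208%, loss ≈ 17203 × 8.208/100 ≈ 1412.
Year 2011: gap = -2.4 × (7.47 - 5.8) = -4.008%, loss ≈ 17203 × 4.008/100 ≈ 689.
Total lost output = 2052 + 578 + 1412 + 689 = 4731 billion.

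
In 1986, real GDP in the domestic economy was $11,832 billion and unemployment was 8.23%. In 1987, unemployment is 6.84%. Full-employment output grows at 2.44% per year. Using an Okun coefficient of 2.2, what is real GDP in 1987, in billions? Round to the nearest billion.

$12,483 billion

Δu = 6.84 - 8.23 = -1.39 points.
Okun's law (growth form): g_Y = g_Y* - β × Δu = 2.44 - 2.2 × (-1.39) = 2.44 + 3.058 = 5.498%.
Real GDP in the next year = 11832 × (1 + 5.498/100) = 11832 × 1.05498 ≈ 12483 billion.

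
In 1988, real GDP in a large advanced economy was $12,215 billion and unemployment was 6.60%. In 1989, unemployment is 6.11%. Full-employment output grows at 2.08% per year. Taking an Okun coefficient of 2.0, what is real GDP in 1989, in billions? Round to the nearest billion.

Δu = 6.11 - 6.6 = -0.49 points.
Okun's law (growth form): g_Y = g_Y* - β × Δu = 2.08 - 2.0 × (-0.49) = 2.08 + 0.98 = 3.06%.
Real GDP in the next year = 12215 × (1 + 3.06/100) = 12215 × 1.0306 ≈ 12589 billion.

$12,589 billion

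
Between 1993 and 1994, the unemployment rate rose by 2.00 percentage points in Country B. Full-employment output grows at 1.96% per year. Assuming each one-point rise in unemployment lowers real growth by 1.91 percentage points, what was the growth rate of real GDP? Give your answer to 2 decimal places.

-1.86%

Growth-rate Okun's law: g_Y = g_Y* - β × Δu.
g_Y = 1.96 - 1.91 × (2.00) = 1.96 - 3.82 = -1.86%, i.e. -1.86% to 2 d.p.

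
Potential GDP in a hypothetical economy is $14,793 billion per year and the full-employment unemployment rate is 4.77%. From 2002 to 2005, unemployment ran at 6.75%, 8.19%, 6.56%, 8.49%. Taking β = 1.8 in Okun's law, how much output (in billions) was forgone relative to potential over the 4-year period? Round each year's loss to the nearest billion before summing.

$2,906 billion

Year 2002: gap = -1.8 × (6.75 - 4.77) = -3.564%, loss ≈ 14793 × 3.564/100 ≈ 527.
Year 2003: gap = -1.8 × (8.19 - 4.77) = -6.156%, loss ≈ 14793 × 6.156/100 ≈ 911.
Year 2004: gap = -1.8 × (6.56 - 4.77) = -3.222%, loss ≈ 14793 × 3.222/100 ≈ 477.
Year 2005: gap = -1.8 × (8.49 - 4.77) = -6.696%, loss ≈ 14793 × 6.696/100 ≈ 991.
Total lost output = 527 + 911 + 477 + 991 = 2906 billion.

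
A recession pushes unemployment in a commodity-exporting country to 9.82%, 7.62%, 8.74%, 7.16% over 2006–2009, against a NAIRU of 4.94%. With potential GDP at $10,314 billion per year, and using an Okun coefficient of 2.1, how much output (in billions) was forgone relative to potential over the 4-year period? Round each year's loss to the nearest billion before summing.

$2,941 billion

Year 2006: gap = -2.1 × (9.82 - 4.94) = -10.248%, loss ≈ 10314 × 10.248/100 ≈ 1057.
Year 2007: gap = -2.1 × (7.62 - 4.94) = -5.628%, loss ≈ 10314 × 5.628/100 ≈ 580.
Year 2008: gap = -2.1 × (8.74 - 4.94) = -7.98%, loss ≈ 10314 × 7.98/100 ≈ 823.
Year 2009: gap = -2.1 × (7.16 - 4.94) = -4.662%, loss ≈ 10314 × 4.662/100 ≈ 481.
Total lost output = 1057 + 580 + 823 + 481 = 2941 billion.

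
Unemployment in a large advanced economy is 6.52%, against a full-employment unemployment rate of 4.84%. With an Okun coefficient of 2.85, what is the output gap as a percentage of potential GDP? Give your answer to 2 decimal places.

-4.79%

The unemployment gap is 6.52 - 4.84 = 1.68 percentage points.
Okun's law gives an output gap of -2.85 × 1.68 = -4.788%, i.e. 4.79% below potential.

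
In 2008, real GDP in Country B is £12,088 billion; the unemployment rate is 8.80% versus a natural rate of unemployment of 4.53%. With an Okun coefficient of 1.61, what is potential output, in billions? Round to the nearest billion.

£12,980 billion

Unemployment gap = 8.8 - 4.53 = 4.27 points, so output gap = -1.61 × 4.27 = -6.8747%.
Since Y = Y* × (1 + gap/100), Y* = 12088/0.931253 ≈ 12980 billion.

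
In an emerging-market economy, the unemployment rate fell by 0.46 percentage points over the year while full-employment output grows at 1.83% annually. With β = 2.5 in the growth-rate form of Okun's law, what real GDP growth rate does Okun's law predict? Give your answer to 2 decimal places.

2.98%

Growth-rate Okun's law: g_Y = g_Y* - β × Δu.
g_Y = 1.83 - 2.5 × (-0.46) = 1.83 + 1.15 = 2.98%, i.e. 2.98% to 2 d.p.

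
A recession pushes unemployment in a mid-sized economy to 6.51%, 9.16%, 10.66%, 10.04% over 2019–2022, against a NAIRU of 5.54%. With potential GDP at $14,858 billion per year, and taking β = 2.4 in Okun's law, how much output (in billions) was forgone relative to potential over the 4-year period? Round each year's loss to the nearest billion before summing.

$5,068 billion

Year 2019: gap = -2.4 × (6.51 - 5.54) = -2.328%, loss ≈ 14858 × 2.328/100 ≈ 346.
Year 2020: gap = -2.4 × (9.16 - 5.54) = -8.688%, loss ≈ 14858 × 8.688/100 ≈ 1291.
Year 2021: gap = -2.4 × (10.66 - 5.54) = -12.288%, loss ≈ 14858 × 12.288/100 ≈ 1826.
Year 2022: gap = -2.4 × (10.04 - 5.54) = -10.8%, loss ≈ 14858 × 10.8/100 ≈ 1605.
Total lost output = 346 + 1291 + 1826 + 1605 = 5068 billion.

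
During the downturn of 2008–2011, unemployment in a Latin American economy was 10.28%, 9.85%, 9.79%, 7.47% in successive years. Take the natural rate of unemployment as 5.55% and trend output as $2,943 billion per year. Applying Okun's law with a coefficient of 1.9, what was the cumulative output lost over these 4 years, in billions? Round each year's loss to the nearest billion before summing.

$848 billion

Year 2008: gap = -1.9 × (10.28 - 5.55) = -8.987%, loss ≈ 2943 × 8.987/100 ≈ 264.
Year 2009: gap = -1.9 × (9.85 - 5.55) = -8.17%, loss ≈ 2943 × 8.17/100 ≈ 240.
Year 2010: gap = -1.9 × (9.79 - 5.55) = -8.056%, loss ≈ 2943 × 8.056/100 ≈ 237.
Year 2011: gap = -1.9 × (7.47 - 5.55) = -3.648%, loss ≈ 2943 × 3.648/100 ≈ 107.
Total lost output = 264 + 240 + 237 + 107 = 848 billion.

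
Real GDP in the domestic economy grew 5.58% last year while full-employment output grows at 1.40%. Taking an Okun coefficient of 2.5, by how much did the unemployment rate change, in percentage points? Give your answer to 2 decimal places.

-1.67 percentage points

Growth-rate Okun's law: g_Y = g_Y* - β × Δu, so Δu = (g_Y* - g_Y)/β.
Δu = (1.4 - 5.58)/2.5 = -4.18/2.5 = -1.67 percentage points.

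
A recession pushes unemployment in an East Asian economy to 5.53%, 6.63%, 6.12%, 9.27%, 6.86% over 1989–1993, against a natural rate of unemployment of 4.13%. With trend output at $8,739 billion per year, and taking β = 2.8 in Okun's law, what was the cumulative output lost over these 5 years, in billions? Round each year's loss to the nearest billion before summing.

Year 1989: gap = -2.8 × (5.53 - 4.13) = -3.92%, loss ≈ 8739 × 3.92/100 ≈ 343.
Year 1990: gap = -2.8 × (6.63 - 4.13) = -7%, loss ≈ 8739 × 7/100 ≈ 612.
Year 1991: gap = -2.8 × (6.12 - 4.13) = -5.572%, loss ≈ 8739 × 5.572/100 ≈ 487.
Year 1992: gap = -2.8 × (9.27 - 4.13) = -14.392%, loss ≈ 8739 × 14.392/100 ≈ 1258.
Year 1993: gap = -2.8 × (6.86 - 4.13) = -7.644%, loss ≈ 8739 × 7.644/100 ≈ 668.
Total lost output = 343 + 612 + 487 + 1258 + 668 = 3368 billion.

$3,368 billion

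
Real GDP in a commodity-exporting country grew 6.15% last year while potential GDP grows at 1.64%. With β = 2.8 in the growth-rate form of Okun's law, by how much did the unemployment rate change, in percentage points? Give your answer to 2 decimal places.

-1.61 percentage points

Growth-rate Okun's law: g_Y = g_Y* - β × Δu, so Δu = (g_Y* - g_Y)/β.
Δu = (1.64 - 6.15)/2.8 = -4.51/2.8 = -1.61 percentage points.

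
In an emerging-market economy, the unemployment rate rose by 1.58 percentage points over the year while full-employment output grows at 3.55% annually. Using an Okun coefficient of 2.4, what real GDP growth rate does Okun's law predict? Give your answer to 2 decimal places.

-0.24%

Growth-rate Okun's law: g_Y = g_Y* - β × Δu.
g_Y = 3.55 - 2.4 × (1.58) = 3.55 - 3.792 = -0.242%, i.e. -0.24% to 2 d.p.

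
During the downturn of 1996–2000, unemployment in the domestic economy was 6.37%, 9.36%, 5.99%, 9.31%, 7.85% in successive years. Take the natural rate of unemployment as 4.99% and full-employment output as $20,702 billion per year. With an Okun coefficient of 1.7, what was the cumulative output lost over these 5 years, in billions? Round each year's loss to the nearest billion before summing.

Year 1996: gap = -1.7 × (6.37 - 4.99) = -2.346%, loss ≈ 20702 × 2.346/100 ≈ 486.
Year 1997: gap = -1.7 × (9.36 - 4.99) = -7.429%, loss ≈ 20702 × 7.429/100 ≈ 1538.
Year 1998: gap = -1.7 × (5.99 - 4.99) = -1.7%, loss ≈ 20702 × 1.7/100 ≈ 352.
Year 1999: gap = -1.7 × (9.31 - 4.99) = -7.344%, loss ≈ 20702 × 7.344/100 ≈ 1520.
Year 2000: gap = -1.7 × (7.85 - 4.99) = -4.862%, loss ≈ 20702 × 4.862/100 ≈ 1007.
Total lost output = 486 + 1538 + 352 + 1520 + 1007 = 4903 billion.

$4,903 billion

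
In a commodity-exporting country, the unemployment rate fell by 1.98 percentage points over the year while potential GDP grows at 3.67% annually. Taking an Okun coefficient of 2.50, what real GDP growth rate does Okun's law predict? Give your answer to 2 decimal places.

8.62%

Growth-rate Okun's law: g_Y = g_Y* - β × Δu.
g_Y = 3.67 - 2.50 × (-1.98) = 3.67 + 4.95 = 8.62%, i.e. 8.62% to 2 d.p.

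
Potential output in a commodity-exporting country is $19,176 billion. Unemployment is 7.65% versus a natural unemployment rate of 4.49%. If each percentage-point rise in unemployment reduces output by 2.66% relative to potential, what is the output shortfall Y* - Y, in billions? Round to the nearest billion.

$1,612 billion

Output gap = -2.66 × (7.65 - 4.49) = -2.66 × 3.16 = -8.4056%.
Actual GDP ≈ 19176 × 0.915944 ≈ 17564 billion, so the shortfall is 19176 - 17564 = 1612 billion.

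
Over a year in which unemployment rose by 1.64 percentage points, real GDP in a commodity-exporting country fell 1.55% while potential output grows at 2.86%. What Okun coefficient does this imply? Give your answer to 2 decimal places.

Growth form: g_Y = g_Y* - β × Δu, so β = (g_Y* - g_Y)/Δu.
β = (2.86 + 1.55)/1.64 = 4.41/1.64 = 2.69.

β ≈ 2.69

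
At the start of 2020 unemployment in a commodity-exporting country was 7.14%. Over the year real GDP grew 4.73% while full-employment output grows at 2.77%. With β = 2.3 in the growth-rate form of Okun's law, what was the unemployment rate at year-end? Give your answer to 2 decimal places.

6.29%

Growth-rate Okun's law: g_Y = g_Y* - β × Δu, so Δu = (g_Y* - g_Y)/β.
Δu = (2.77 - 4.73)/2.3 = -1.96/2.3 = -0.85 percentage points.
Year-end unemployment = 7.14 - 0.85 = 6.29%.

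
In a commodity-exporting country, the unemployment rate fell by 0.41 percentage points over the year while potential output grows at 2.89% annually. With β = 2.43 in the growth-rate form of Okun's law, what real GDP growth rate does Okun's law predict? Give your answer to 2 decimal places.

Growth-rate Okun's law: g_Y = g_Y* - β × Δu.
g_Y = 2.89 - 2.43 × (-0.41) = 2.89 + 0.9963 = 3.8863%, i.e. 3.89% to 2 d.p.

3.89%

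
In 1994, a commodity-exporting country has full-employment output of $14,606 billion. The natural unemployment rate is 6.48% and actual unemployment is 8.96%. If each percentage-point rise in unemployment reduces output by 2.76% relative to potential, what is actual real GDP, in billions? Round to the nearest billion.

Unemployment gap = 8.96 - 6.48 = 2.48 points, so the output gap is -2.76 × 2.48 = -6.8448%.
Actual GDP = 14606 × (1 - 6.8448/100) = 14606 × 0.931552 ≈ 13606 billion.

$13,606 billion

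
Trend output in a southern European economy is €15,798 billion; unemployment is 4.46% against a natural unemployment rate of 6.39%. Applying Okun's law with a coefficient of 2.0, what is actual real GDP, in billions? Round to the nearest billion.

Unemployment gap = 4.46 - 6.39 = -1.93 points, so the output gap is -2 × (-1.93) = 3.86%.
Actual GDP = 15798 × (1 + 3.86/100) = 15798 × 1.0386 ≈ 16408 billion.

€16,408 billion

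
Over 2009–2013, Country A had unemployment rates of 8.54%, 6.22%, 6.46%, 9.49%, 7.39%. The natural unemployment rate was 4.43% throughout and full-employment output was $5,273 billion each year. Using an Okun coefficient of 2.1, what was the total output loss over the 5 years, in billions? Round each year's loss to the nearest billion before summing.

$1,766 billion

Year 2009: gap = -2.1 × (8.54 - 4.43) = -8.631%, loss ≈ 5273 × 8.631/100 ≈ 455.
Year 2010: gap = -2.1 × (6.22 - 4.43) = -3.759%, loss ≈ 5273 × 3.759/100 ≈ 198.
Year 2011: gap = -2.1 × (6.46 - 4.43) = -4.263%, loss ≈ 5273 × 4.263/100 ≈ 225.
Year 2012: gap = -2.1 × (9.49 - 4.43) = -10.626%, loss ≈ 5273 × 10.626/100 ≈ 560.
Year 2013: gap = -2.1 × (7.39 - 4.43) = -6.216%, loss ≈ 5273 × 6.216/100 ≈ 328.
Total lost output = 455 + 198 + 225 + 560 + 328 = 1766 billion.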